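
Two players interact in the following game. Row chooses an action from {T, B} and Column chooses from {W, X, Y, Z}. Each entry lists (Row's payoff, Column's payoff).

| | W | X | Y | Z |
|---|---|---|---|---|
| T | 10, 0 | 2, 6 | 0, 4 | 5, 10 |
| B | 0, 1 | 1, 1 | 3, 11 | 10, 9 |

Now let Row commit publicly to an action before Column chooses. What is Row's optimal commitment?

Column best-responds to each possible Row move:
- T: Column compares 0, 6, 4, 10 and picks Z; Row would get 5.
- B: Column compares 1, 1, 11, 9 and picks Y; Row would get 3.
Row's induced payoffs are 5, 3, so Row commits to T. Subgame-perfect outcome: (T, Z) with payoffs (5, 10).

T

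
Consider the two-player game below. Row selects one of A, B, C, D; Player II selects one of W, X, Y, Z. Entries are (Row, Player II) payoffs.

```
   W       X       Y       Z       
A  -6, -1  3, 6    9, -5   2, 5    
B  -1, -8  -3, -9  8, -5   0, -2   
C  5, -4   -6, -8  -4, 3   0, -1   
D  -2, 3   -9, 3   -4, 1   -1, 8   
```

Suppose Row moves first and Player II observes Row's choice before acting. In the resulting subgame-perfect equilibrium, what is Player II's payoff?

6

Player II best-responds to each possible Row move:
- A: Player II compares -1, 6, -5, 5 and picks X; Row would get 3.
- B: Player II compares -8, -9, -5, -2 and picks Z; Row would get 0.
- C: Player II compares -4, -8, 3, -1 and picks Y; Row would get -4.
- D: Player II compares 3, 3, 1, 8 and picks Z; Row would get -1.
Row's induced payoffs are 3, 0, -4, -1, so Row commits to A. Subgame-perfect outcome: (A, X) with payoffs (3, 6).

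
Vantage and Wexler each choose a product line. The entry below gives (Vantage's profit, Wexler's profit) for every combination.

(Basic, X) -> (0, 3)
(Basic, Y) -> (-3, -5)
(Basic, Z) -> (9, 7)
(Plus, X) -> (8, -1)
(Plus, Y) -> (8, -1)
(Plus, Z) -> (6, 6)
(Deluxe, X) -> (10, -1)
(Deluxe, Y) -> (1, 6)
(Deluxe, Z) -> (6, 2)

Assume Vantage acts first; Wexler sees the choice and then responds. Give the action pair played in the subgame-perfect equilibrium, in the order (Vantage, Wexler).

Backward induction with Vantage moving first.
- Basic: BR = Z, leader payoff 9.
- Plus: BR = Z, leader payoff 6.
- Deluxe: BR = Y, leader payoff 1.
Maximizing over 9, 6, 1, Vantage chooses Basic. Subgame-perfect outcome: (Basic, Z) with payoffs (9, 7).

(Basic, Z)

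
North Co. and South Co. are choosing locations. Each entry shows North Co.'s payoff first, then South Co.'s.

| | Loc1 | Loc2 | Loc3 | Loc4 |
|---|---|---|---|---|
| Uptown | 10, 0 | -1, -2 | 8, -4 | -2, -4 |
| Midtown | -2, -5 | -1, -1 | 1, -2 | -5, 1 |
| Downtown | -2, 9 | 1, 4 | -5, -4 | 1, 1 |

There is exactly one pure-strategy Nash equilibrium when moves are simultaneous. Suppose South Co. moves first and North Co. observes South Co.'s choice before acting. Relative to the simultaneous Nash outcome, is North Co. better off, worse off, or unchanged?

worse off

Backward induction with South Co. moving first.
- Loc1: North Co. compares 10, -2, -2 and picks Uptown; South Co. would get 0.
- Loc2: North Co. compares -1, -1, 1 and picks Downtown; South Co. would get 4.
- Loc3: North Co. compares 8, 1, -5 and picks Uptown; South Co. would get -4.
- Loc4: North Co. compares -2, -5, 1 and picks Downtown; South Co. would get 1.
South Co.'s induced payoffs are 0, 4, -4, 1, so South Co. commits to Loc2. Subgame-perfect outcome: (Downtown, Loc2) with payoffs (1, 4).
For the simultaneous game, intersect best replies.
North Co.'s best replies: Loc1→Uptown; Loc2→Downtown; Loc3→Uptown; Loc4→Downtown.
South Co.'s best replies: Uptown→Loc1; Midtown→Loc4; Downtown→Loc1.
Only (Uptown, Loc1) has each player best-responding; Nash payoffs (10, 0).
North Co. earns 1 sequentially versus 10 at the Nash outcome: worse off.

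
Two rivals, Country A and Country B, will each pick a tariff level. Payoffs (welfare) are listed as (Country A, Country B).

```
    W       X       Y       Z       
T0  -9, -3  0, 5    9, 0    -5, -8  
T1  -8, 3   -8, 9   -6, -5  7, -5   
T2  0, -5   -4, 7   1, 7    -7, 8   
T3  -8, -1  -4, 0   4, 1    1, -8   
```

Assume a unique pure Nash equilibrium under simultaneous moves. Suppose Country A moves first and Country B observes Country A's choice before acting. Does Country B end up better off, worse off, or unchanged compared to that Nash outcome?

worse off

Solve by backward induction (Country A leads).
- T0: Country B compares -3, 5, 0, -8 and picks X; Country A would get 0.
- T1: Country B compares 3, 9, -5, -5 and picks X; Country A would get -8.
- T2: Country B compares -5, 7, 7, 8 and picks Z; Country A would get -7.
- T3: Country B compares -1, 0, 1, -8 and picks Y; Country A would get 4.
Among 0, -8, -7, 4, the best is 4 at T3. Subgame-perfect outcome: (T3, Y) with payoffs (4, 1).
Under simultaneous play:
Country A's best replies: W→T2; X→T0; Y→T0; Z→T1.
Country B's best replies: T0→X; T1→X; T2→Z; T3→Y.
The unique mutual best reply is (T0, X), giving (0, 5).
Country B earns 1 sequentially versus 5 at the Nash outcome: worse off.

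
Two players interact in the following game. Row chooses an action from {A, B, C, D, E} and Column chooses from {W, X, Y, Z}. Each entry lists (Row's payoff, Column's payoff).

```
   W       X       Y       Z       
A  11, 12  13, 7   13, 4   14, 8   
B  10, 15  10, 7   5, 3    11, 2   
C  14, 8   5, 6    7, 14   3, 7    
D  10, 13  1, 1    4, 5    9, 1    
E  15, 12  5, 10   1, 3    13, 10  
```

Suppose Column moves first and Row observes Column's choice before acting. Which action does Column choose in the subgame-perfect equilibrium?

W

Backward induction with Column moving first.
- W: BR = E, leader payoff 12.
- X: BR = A, leader payoff 7.
- Y: BR = A, leader payoff 4.
- Z: BR = A, leader payoff 8.
Among 12, 7, 4, 8, the best is 12 at W. Subgame-perfect outcome: (E, W) with payoffs (15, 12).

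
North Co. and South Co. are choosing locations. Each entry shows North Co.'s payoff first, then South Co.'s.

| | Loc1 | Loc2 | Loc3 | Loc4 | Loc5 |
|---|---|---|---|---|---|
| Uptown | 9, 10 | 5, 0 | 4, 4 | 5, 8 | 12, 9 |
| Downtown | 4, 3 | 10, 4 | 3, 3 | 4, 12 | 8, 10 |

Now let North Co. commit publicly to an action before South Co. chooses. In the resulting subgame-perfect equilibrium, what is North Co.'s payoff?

9

Backward induction with North Co. moving first.
- Uptown → South Co. plays Loc1 (best of 10, 0, 4, 8, 9); North Co. gets 9.
- Downtown → South Co. plays Loc4 (best of 3, 4, 3, 12, 10); North Co. gets 4.
Among 9, 4, the best is 9 at Uptown. Subgame-perfect outcome: (Uptown, Loc1) with payoffs (9, 10).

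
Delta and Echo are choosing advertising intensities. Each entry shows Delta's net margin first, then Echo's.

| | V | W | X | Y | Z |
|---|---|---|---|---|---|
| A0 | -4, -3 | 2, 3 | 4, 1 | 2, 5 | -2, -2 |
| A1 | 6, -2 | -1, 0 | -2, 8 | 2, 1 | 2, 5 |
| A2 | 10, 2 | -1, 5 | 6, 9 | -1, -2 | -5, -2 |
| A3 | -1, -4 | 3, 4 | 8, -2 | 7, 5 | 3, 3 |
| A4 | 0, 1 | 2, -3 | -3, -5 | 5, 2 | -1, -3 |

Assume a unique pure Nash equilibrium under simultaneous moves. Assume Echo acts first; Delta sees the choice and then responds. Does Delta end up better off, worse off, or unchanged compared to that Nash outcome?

unchanged

Backward induction with Echo moving first.
- V → Delta plays A2 (best of -4, 6, 10, -1, 0); Echo gets 2.
- W → Delta plays A3 (best of 2, -1, -1, 3, 2); Echo gets 4.
- X → Delta plays A3 (best of 4, -2, 6, 8, -3); Echo gets -2.
- Y → Delta plays A3 (best of 2, 2, -1, 7, 5); Echo gets 5.
- Z → Delta plays A3 (best of -2, 2, -5, 3, -1); Echo gets 3.
Maximizing over 2, 4, -2, 5, 3, Echo chooses Y. Subgame-perfect outcome: (A3, Y) with payoffs (7, 5).
Under simultaneous play:
Delta's best replies: V→A2; W→A3; X→A3; Y→A3; Z→A3.
Echo's best replies: A0→Y; A1→X; A2→X; A3→Y; A4→Y.
The unique mutual best reply is (A3, Y), giving (7, 5).
Delta earns 7 sequentially versus 7 at the Nash outcome: unchanged.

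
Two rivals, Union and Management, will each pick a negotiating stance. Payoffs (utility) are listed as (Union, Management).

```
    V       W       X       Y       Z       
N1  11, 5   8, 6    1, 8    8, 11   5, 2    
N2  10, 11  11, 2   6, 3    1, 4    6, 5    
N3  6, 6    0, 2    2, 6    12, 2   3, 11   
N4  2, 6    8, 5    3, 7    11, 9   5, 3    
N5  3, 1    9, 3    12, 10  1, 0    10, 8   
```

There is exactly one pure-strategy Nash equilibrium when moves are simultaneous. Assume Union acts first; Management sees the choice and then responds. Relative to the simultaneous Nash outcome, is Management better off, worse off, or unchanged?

unchanged

Work backward from Management's decision.
- N1 → Management plays Y (best of 5, 6, 8, 11, 2); Union gets 8.
- N2 → Management plays V (best of 11, 2, 3, 4, 5); Union gets 10.
- N3 → Management plays Z (best of 6, 2, 6, 2, 11); Union gets 3.
- N4 → Management plays Y (best of 6, 5, 7, 9, 3); Union gets 11.
- N5 → Management plays X (best of 1, 3, 10, 0, 8); Union gets 12.
Among 8, 10, 3, 11, 12, the best is 12 at N5. Subgame-perfect outcome: (N5, X) with payoffs (12, 10).
For the simultaneous game, intersect best replies.
Union's best replies: V→N1; W→N2; X→N5; Y→N3; Z→N5.
Management's best replies: N1→Y; N2→V; N3→Z; N4→Y; N5→X.
Only (N5, X) has each player best-responding; Nash payoffs (12, 10).
Management earns 10 sequentially versus 10 at the Nash outcome: unchanged.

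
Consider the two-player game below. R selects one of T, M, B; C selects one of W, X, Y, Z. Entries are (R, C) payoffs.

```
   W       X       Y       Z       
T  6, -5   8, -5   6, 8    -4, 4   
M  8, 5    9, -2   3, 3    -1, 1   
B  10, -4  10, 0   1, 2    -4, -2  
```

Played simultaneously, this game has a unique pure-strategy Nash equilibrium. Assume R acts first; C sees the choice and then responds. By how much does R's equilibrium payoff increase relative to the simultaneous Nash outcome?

2

Work backward from C's decision.
- T: BR = Y, leader payoff 6.
- M: BR = W, leader payoff 8.
- B: BR = Y, leader payoff 1.
Maximizing over 6, 8, 1, R chooses M. Subgame-perfect outcome: (M, W) with payoffs (8, 5).
Under simultaneous play:
R's best replies: W→B; X→B; Y→T; Z→M.
C's best replies: T→Y; M→W; B→Y.
Only (T, Y) has each player best-responding; Nash payoffs (6, 8).
R's commitment gain: 8 − 6 = 2.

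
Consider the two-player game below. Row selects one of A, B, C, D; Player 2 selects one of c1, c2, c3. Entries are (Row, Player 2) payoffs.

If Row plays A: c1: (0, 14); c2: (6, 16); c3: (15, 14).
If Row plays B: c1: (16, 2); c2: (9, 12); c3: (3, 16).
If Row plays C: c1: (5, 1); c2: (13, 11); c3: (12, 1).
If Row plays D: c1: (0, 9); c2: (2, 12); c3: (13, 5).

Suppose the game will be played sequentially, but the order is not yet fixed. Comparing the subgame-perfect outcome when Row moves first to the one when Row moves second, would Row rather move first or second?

If Row leads: Player 2's best replies are A→c2, B→c3, C→c2, D→c2; Row's induced payoffs 6, 3, 13, 2; outcome (C, c2), payoffs (13, 11).
If Player 2 leads: Row's best replies are c1→B, c2→C, c3→A; Player 2's induced payoffs 2, 11, 14; outcome (A, c3), payoffs (15, 14).
Row gets 13 moving first and 15 moving second, so Row prefers to move second.

second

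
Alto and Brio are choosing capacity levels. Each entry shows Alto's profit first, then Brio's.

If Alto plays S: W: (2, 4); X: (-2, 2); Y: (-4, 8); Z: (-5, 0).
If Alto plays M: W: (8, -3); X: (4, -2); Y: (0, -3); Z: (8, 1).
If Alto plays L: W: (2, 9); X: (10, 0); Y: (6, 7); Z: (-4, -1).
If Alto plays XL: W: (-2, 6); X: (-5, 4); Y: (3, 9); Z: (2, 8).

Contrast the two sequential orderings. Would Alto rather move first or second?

first

If Alto leads: Brio's best replies are S→Y, M→Z, L→W, XL→Y; Alto's induced payoffs -4, 8, 2, 3; outcome (M, Z), payoffs (8, 1).
If Brio leads: Alto's best replies are W→M, X→L, Y→L, Z→M; Brio's induced payoffs -3, 0, 7, 1; outcome (L, Y), payoffs (6, 7).
Alto gets 8 moving first and 6 moving second, so Alto prefers to move first.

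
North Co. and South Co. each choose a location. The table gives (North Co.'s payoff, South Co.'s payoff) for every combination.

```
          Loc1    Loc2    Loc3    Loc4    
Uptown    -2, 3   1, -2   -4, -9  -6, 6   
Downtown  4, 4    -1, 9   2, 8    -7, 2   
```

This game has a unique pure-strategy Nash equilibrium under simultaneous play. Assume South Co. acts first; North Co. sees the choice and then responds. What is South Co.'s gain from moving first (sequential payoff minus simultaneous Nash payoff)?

2

North Co. best-responds to each possible South Co. move:
- Loc1 → North Co. plays Downtown (best of -2, 4); South Co. gets 4.
- Loc2 → North Co. plays Uptown (best of 1, -1); South Co. gets -2.
- Loc3 → North Co. plays Downtown (best of -4, 2); South Co. gets 8.
- Loc4 → North Co. plays Uptown (best of -6, -7); South Co. gets 6.
South Co.'s induced payoffs are 4, -2, 8, 6, so South Co. commits to Loc3. Subgame-perfect outcome: (Downtown, Loc3) with payoffs (2, 8).
For the simultaneous game, intersect best replies.
North Co.'s best replies: Loc1→Downtown; Loc2→Uptown; Loc3→Downtown; Loc4→Uptown.
South Co.'s best replies: Uptown→Loc4; Downtown→Loc2.
Only (Uptown, Loc4) has each player best-responding; Nash payoffs (-6, 6).
South Co.'s commitment gain: 8 − 6 = 2.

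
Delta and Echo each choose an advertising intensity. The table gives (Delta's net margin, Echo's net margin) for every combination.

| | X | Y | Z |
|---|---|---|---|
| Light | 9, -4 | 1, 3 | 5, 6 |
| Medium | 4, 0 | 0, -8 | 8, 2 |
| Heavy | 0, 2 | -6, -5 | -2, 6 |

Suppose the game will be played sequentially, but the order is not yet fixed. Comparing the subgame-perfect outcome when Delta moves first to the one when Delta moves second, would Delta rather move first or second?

first

If Delta leads: Echo's best replies are Light→Z, Medium→Z, Heavy→Z; Delta's induced payoffs 5, 8, -2; outcome (Medium, Z), payoffs (8, 2).
If Echo leads: Delta's best replies are X→Light, Y→Light, Z→Medium; Echo's induced payoffs -4, 3, 2; outcome (Light, Y), payoffs (1, 3).
Delta gets 8 moving first and 1 moving second, so Delta prefers to move first.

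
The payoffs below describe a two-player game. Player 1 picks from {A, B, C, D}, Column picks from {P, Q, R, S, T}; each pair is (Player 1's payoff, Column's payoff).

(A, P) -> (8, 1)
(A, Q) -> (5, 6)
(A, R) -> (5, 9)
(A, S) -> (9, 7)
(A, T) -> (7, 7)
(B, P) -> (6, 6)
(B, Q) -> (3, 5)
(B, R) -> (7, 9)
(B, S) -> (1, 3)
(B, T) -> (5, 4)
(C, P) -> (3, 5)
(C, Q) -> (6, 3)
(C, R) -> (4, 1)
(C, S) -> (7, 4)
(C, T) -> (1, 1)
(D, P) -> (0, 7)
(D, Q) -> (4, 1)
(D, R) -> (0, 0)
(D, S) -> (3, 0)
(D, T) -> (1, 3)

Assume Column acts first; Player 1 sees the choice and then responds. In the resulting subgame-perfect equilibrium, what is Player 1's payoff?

7

Player 1 best-responds to each possible Column move:
- P → Player 1 plays A (best of 8, 6, 3, 0); Column gets 1.
- Q → Player 1 plays C (best of 5, 3, 6, 4); Column gets 3.
- R → Player 1 plays B (best of 5, 7, 4, 0); Column gets 9.
- S → Player 1 plays A (best of 9, 1, 7, 3); Column gets 7.
- T → Player 1 plays A (best of 7, 5, 1, 1); Column gets 7.
Column's induced payoffs are 1, 3, 9, 7, 7, so Column commits to R. Subgame-perfect outcome: (B, R) with payoffs (7, 9).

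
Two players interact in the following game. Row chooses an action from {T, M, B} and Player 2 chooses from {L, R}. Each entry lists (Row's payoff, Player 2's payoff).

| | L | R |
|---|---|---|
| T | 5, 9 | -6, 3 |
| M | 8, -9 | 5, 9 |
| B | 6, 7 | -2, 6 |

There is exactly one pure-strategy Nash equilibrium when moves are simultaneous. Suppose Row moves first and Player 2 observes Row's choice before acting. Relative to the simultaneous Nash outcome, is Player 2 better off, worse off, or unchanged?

Work backward from Player 2's decision.
- T → Player 2 plays L (best of 9, 3); Row gets 5.
- M → Player 2 plays R (best of -9, 9); Row gets 5.
- B → Player 2 plays L (best of 7, 6); Row gets 6.
Maximizing over 5, 5, 6, Row chooses B. Subgame-perfect outcome: (B, L) with payoffs (6, 7).
Under simultaneous play:
Row's best replies: L→M; R→M.
Player 2's best replies: T→L; M→R; B→L.
The unique mutual best reply is (M, R), giving (5, 9).
Player 2 earns 7 sequentially versus 9 at the Nash outcome: worse off.

worse off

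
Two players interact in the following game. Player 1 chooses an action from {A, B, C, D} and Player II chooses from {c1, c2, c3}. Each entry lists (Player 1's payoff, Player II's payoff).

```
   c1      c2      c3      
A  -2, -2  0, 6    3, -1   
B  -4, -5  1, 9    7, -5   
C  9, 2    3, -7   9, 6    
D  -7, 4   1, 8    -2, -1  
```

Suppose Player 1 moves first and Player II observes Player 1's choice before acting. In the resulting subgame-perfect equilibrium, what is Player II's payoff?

6

Work backward from Player II's decision.
- A → Player II plays c2 (best of -2, 6, -1); Player 1 gets 0.
- B → Player II plays c2 (best of -5, 9, -5); Player 1 gets 1.
- C → Player II plays c3 (best of 2, -7, 6); Player 1 gets 9.
- D → Player II plays c2 (best of 4, 8, -1); Player 1 gets 1.
Player 1's induced payoffs are 0, 1, 9, 1, so Player 1 commits to C. Subgame-perfect outcome: (C, c3) with payoffs (9, 6).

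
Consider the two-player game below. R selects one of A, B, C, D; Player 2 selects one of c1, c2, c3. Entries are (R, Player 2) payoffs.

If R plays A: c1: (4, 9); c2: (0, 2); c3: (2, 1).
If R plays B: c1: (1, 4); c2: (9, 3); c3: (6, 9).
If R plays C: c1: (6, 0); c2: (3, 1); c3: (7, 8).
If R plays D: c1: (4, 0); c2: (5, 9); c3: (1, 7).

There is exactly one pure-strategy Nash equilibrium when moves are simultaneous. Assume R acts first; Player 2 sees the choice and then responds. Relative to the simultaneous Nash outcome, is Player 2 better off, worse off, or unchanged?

unchanged

Solve by backward induction (R leads).
- A → Player 2 plays c1 (best of 9, 2, 1); R gets 4.
- B → Player 2 plays c3 (best of 4, 3, 9); R gets 6.
- C → Player 2 plays c3 (best of 0, 1, 8); R gets 7.
- D → Player 2 plays c2 (best of 0, 9, 7); R gets 5.
Among 4, 6, 7, 5, the best is 7 at C. Subgame-perfect outcome: (C, c3) with payoffs (7, 8).
Under simultaneous play:
R's best replies: c1→C; c2→B; c3→C.
Player 2's best replies: A→c1; B→c3; C→c3; D→c2.
The unique mutual best reply is (C, c3), giving (7, 8).
Player 2 earns 8 sequentially versus 8 at the Nash outcome: unchanged.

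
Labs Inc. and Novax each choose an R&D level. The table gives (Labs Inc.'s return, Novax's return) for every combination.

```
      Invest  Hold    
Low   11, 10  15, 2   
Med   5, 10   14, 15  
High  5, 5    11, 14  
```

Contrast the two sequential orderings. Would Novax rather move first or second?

second

If Labs Inc. leads: Novax's best replies are Low→Invest, Med→Hold, High→Hold; Labs Inc.'s induced payoffs 11, 14, 11; outcome (Med, Hold), payoffs (14, 15).
If Novax leads: Labs Inc.'s best replies are Invest→Low, Hold→Low; Novax's induced payoffs 10, 2; outcome (Low, Invest), payoffs (11, 10).
Novax gets 10 moving first and 15 moving second, so Novax prefers to move second.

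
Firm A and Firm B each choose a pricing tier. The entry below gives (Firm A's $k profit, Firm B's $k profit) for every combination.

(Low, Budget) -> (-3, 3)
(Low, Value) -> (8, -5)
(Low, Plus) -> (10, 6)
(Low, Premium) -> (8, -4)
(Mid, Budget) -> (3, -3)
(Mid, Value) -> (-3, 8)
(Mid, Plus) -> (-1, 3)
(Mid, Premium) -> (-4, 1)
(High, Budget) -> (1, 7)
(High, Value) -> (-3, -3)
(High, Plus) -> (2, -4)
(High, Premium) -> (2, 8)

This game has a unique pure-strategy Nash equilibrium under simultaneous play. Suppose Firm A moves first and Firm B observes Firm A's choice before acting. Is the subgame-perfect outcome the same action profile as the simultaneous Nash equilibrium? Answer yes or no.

Backward induction with Firm A moving first.
- Low: Firm B compares 3, -5, 6, -4 and picks Plus; Firm A would get 10.
- Mid: Firm B compares -3, 8, 3, 1 and picks Value; Firm A would get -3.
- High: Firm B compares 7, -3, -4, 8 and picks Premium; Firm A would get 2.
Among 10, -3, 2, the best is 10 at Low. Subgame-perfect outcome: (Low, Plus) with payoffs (10, 6).
Now find the simultaneous Nash equilibrium.
Firm A's best replies: Budget→Mid; Value→Low; Plus→Low; Premium→Low.
Firm B's best replies: Low→Plus; Mid→Value; High→Premium.
Only (Low, Plus) has each player best-responding; Nash payoffs (10, 6).
Sequential outcome (Low, Plus) coincides with the Nash profile (Low, Plus).

yes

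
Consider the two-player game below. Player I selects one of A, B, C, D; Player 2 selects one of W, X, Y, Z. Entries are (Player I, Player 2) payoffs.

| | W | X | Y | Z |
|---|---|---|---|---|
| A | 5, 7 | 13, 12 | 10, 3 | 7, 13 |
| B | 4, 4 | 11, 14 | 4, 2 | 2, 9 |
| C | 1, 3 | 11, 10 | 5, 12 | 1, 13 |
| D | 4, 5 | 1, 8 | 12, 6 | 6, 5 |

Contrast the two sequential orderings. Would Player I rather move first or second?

first

If Player I leads: Player 2's best replies are A→Z, B→X, C→Z, D→X; Player I's induced payoffs 7, 11, 1, 1; outcome (B, X), payoffs (11, 14).
If Player 2 leads: Player I's best replies are W→A, X→A, Y→D, Z→A; Player 2's induced payoffs 7, 12, 6, 13; outcome (A, Z), payoffs (7, 13).
Player I gets 11 moving first and 7 moving second, so Player I prefers to move first.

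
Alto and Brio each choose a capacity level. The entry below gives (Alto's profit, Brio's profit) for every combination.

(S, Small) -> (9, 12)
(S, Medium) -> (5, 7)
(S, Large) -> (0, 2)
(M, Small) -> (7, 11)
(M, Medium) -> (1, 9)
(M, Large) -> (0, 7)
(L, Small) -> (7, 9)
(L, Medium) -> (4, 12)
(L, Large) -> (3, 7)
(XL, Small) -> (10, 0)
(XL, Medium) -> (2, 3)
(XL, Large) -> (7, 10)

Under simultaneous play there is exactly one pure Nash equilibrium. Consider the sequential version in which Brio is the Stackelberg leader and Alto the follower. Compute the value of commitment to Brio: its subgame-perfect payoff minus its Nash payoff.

Alto best-responds to each possible Brio move:
- Small: Alto compares 9, 7, 7, 10 and picks XL; Brio would get 0.
- Medium: Alto compares 5, 1, 4, 2 and picks S; Brio would get 7.
- Large: Alto compares 0, 0, 3, 7 and picks XL; Brio would get 10.
Brio's induced payoffs are 0, 7, 10, so Brio commits to Large. Subgame-perfect outcome: (XL, Large) with payoffs (7, 10).
Under simultaneous play:
Alto's best replies: Small→XL; Medium→S; Large→XL.
Brio's best replies: S→Small; M→Small; L→Medium; XL→Large.
Only (XL, Large) has each player best-responding; Nash payoffs (7, 10).
Brio's commitment gain: 10 − 10 = 0.

0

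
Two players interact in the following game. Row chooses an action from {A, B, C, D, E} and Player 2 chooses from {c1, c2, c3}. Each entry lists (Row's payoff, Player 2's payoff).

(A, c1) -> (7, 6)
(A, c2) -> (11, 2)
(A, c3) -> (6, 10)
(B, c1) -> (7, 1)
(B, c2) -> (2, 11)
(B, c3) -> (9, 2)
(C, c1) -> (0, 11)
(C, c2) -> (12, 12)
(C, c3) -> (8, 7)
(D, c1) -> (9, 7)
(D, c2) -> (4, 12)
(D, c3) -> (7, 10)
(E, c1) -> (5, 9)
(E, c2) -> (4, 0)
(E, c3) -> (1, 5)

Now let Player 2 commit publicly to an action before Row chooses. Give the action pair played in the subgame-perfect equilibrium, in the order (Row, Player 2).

Row best-responds to each possible Player 2 move:
- c1 → Row plays D (best of 7, 7, 0, 9, 5); Player 2 gets 7.
- c2 → Row plays C (best of 11, 2, 12, 4, 4); Player 2 gets 12.
- c3 → Row plays B (best of 6, 9, 8, 7, 1); Player 2 gets 2.
Player 2's induced payoffs are 7, 12, 2, so Player 2 commits to c2. Subgame-perfect outcome: (C, c2) with payoffs (12, 12).

(C, c2)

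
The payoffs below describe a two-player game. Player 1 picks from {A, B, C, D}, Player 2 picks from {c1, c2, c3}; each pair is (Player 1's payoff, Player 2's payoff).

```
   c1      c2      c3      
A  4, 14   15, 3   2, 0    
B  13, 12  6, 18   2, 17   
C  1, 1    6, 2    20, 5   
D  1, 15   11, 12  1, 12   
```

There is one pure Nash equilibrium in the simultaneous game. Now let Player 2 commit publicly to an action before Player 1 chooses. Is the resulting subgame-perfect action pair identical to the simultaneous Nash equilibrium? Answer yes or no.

Backward induction with Player 2 moving first.
- c1: BR = B, leader payoff 12.
- c2: BR = A, leader payoff 3.
- c3: BR = C, leader payoff 5.
Player 2's induced payoffs are 12, 3, 5, so Player 2 commits to c1. Subgame-perfect outcome: (B, c1) with payoffs (13, 12).
Now find the simultaneous Nash equilibrium.
Player 1's best replies: c1→B; c2→A; c3→C.
Player 2's best replies: A→c1; B→c2; C→c3; D→c1.
Only (C, c3) has each player best-responding; Nash payoffs (20, 5).
Sequential outcome (B, c1) differs from the Nash profile (C, c3).

no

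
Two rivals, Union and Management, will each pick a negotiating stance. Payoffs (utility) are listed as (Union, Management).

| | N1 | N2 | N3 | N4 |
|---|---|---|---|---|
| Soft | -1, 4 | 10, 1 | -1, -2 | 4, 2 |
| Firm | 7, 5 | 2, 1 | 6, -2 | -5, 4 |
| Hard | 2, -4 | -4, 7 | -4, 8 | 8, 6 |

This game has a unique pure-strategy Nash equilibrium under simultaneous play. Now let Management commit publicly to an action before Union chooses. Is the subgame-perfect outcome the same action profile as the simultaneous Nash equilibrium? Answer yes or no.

no

Solve by backward induction (Management leads).
- N1: Union compares -1, 7, 2 and picks Firm; Management would get 5.
- N2: Union compares 10, 2, -4 and picks Soft; Management would get 1.
- N3: Union compares -1, 6, -4 and picks Firm; Management would get -2.
- N4: Union compares 4, -5, 8 and picks Hard; Management would get 6.
Maximizing over 5, 1, -2, 6, Management chooses N4. Subgame-perfect outcome: (Hard, N4) with payoffs (8, 6).
For the simultaneous game, intersect best replies.
Union's best replies: N1→Firm; N2→Soft; N3→Firm; N4→Hard.
Management's best replies: Soft→N1; Firm→N1; Hard→N3.
The unique mutual best reply is (Firm, N1), giving (7, 5).
Sequential outcome (Hard, N4) differs from the Nash profile (Firm, N1).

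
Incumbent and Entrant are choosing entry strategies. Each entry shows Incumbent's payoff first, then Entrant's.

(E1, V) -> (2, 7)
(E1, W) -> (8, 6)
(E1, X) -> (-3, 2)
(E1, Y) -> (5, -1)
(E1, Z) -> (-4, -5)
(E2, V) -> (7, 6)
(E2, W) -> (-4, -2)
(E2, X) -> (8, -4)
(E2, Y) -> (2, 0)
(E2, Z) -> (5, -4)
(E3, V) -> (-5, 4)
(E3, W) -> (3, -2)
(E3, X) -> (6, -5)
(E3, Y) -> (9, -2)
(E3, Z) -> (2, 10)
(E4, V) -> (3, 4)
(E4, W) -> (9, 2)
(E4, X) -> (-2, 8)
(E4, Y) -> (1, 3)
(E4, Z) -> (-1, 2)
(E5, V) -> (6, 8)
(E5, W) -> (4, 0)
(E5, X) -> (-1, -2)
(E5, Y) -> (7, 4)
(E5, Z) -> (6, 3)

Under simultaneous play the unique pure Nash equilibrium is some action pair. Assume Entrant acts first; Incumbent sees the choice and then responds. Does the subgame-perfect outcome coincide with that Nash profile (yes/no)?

yes

Solve by backward induction (Entrant leads).
- V → Incumbent plays E2 (best of 2, 7, -5, 3, 6); Entrant gets 6.
- W → Incumbent plays E4 (best of 8, -4, 3, 9, 4); Entrant gets 2.
- X → Incumbent plays E2 (best of -3, 8, 6, -2, -1); Entrant gets -4.
- Y → Incumbent plays E3 (best of 5, 2, 9, 1, 7); Entrant gets -2.
- Z → Incumbent plays E5 (best of -4, 5, 2, -1, 6); Entrant gets 3.
Entrant's induced payoffs are 6, 2, -4, -2, 3, so Entrant commits to V. Subgame-perfect outcome: (E2, V) with payoffs (7, 6).
For the simultaneous game, intersect best replies.
Incumbent's best replies: V→E2; W→E4; X→E2; Y→E3; Z→E5.
Entrant's best replies: E1→V; E2→V; E3→Z; E4→X; E5→V.
Only (E2, V) has each player best-responding; Nash payoffs (7, 6).
Sequential outcome (E2, V) coincides with the Nash profile (E2, V).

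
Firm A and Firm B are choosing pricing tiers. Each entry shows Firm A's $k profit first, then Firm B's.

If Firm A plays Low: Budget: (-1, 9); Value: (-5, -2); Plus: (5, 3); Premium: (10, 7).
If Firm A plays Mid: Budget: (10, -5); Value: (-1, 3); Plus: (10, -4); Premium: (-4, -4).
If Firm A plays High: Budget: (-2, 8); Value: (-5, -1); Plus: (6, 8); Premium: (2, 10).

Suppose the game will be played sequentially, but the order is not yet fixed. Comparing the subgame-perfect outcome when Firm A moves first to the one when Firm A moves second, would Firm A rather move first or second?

second

If Firm A leads: Firm B's best replies are Low→Budget, Mid→Value, High→Premium; Firm A's induced payoffs -1, -1, 2; outcome (High, Premium), payoffs (2, 10).
If Firm B leads: Firm A's best replies are Budget→Mid, Value→Mid, Plus→Mid, Premium→Low; Firm B's induced payoffs -5, 3, -4, 7; outcome (Low, Premium), payoffs (10, 7).
Firm A gets 2 moving first and 10 moving second, so Firm A prefers to move second.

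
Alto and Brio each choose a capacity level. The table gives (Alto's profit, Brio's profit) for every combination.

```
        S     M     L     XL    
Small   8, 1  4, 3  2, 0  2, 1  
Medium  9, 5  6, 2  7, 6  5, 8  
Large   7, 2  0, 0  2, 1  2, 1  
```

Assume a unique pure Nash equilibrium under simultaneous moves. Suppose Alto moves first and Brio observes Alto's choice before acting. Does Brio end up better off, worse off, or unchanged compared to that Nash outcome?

worse off

Backward induction with Alto moving first.
- Small → Brio plays M (best of 1, 3, 0, 1); Alto gets 4.
- Medium → Brio plays XL (best of 5, 2, 6, 8); Alto gets 5.
- Large → Brio plays S (best of 2, 0, 1, 1); Alto gets 7.
Alto's induced payoffs are 4, 5, 7, so Alto commits to Large. Subgame-perfect outcome: (Large, S) with payoffs (7, 2).
For the simultaneous game, intersect best replies.
Alto's best replies: S→Medium; M→Medium; L→Medium; XL→Medium.
Brio's best replies: Small→M; Medium→XL; Large→S.
The unique mutual best reply is (Medium, XL), giving (5, 8).
Brio earns 2 sequentially versus 8 at the Nash outcome: worse off.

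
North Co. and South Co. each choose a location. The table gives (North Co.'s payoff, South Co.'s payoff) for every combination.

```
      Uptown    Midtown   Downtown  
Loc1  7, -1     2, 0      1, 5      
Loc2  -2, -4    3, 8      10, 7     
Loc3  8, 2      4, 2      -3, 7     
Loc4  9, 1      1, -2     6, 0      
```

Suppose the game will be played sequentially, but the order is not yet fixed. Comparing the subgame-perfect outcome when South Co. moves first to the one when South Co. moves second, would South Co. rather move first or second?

If North Co. leads: South Co.'s best replies are Loc1→Downtown, Loc2→Midtown, Loc3→Downtown, Loc4→Uptown; North Co.'s induced payoffs 1, 3, -3, 9; outcome (Loc4, Uptown), payoffs (9, 1).
If South Co. leads: North Co.'s best replies are Uptown→Loc4, Midtown→Loc3, Downtown→Loc2; South Co.'s induced payoffs 1, 2, 7; outcome (Loc2, Downtown), payoffs (10, 7).
South Co. gets 7 moving first and 1 moving second, so South Co. prefers to move first.

first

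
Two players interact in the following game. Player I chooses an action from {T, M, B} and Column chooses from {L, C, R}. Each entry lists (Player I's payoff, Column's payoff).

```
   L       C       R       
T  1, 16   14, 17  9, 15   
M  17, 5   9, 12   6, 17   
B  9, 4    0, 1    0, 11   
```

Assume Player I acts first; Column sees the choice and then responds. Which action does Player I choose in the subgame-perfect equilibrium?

Column best-responds to each possible Player I move:
- T: BR = C, leader payoff 14.
- M: BR = R, leader payoff 6.
- B: BR = R, leader payoff 0.
Maximizing over 14, 6, 0, Player I chooses T. Subgame-perfect outcome: (T, C) with payoffs (14, 17).

T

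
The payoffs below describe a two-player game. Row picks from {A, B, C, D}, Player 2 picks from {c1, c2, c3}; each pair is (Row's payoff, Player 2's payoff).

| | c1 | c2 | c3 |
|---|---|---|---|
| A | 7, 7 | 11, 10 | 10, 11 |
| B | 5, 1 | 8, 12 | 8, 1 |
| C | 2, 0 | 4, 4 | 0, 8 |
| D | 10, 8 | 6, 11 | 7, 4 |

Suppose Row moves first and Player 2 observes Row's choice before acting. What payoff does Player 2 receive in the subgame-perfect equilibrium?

Solve by backward induction (Row leads).
- A: BR = c3, leader payoff 10.
- B: BR = c2, leader payoff 8.
- C: BR = c3, leader payoff 0.
- D: BR = c2, leader payoff 6.
Row's induced payoffs are 10, 8, 0, 6, so Row commits to A. Subgame-perfect outcome: (A, c3) with payoffs (10, 11).

11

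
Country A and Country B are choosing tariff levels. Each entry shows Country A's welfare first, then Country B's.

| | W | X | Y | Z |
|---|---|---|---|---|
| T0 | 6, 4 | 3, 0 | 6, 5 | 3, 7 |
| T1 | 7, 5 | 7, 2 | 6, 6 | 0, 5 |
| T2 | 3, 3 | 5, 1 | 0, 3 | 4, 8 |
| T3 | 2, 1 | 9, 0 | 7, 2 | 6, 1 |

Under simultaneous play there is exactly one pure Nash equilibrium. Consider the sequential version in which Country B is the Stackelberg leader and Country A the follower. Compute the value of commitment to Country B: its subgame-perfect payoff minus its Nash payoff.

3

Country A best-responds to each possible Country B move:
- W → Country A plays T1 (best of 6, 7, 3, 2); Country B gets 5.
- X → Country A plays T3 (best of 3, 7, 5, 9); Country B gets 0.
- Y → Country A plays T3 (best of 6, 6, 0, 7); Country B gets 2.
- Z → Country A plays T3 (best of 3, 0, 4, 6); Country B gets 1.
Maximizing over 5, 0, 2, 1, Country B chooses W. Subgame-perfect outcome: (T1, W) with payoffs (7, 5).
Now find the simultaneous Nash equilibrium.
Country A's best replies: W→T1; X→T3; Y→T3; Z→T3.
Country B's best replies: T0→Z; T1→Y; T2→Z; T3→Y.
Only (T3, Y) has each player best-responding; Nash payoffs (7, 2).
Country B's commitment gain: 5 − 2 = 3.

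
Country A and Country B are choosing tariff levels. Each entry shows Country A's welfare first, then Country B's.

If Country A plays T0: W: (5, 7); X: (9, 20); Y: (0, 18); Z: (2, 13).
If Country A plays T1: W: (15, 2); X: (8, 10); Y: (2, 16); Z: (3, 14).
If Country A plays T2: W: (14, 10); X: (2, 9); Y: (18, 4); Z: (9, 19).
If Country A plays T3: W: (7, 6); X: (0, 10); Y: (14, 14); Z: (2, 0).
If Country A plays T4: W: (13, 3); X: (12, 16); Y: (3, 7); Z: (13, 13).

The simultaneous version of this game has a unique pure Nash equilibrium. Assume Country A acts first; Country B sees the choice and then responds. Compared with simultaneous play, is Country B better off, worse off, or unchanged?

worse off

Country B best-responds to each possible Country A move:
- T0: BR = X, leader payoff 9.
- T1: BR = Y, leader payoff 2.
- T2: BR = Z, leader payoff 9.
- T3: BR = Y, leader payoff 14.
- T4: BR = X, leader payoff 12.
Among 9, 2, 9, 14, 12, the best is 14 at T3. Subgame-perfect outcome: (T3, Y) with payoffs (14, 14).
Now find the simultaneous Nash equilibrium.
Country A's best replies: W→T1; X→T4; Y→T2; Z→T4.
Country B's best replies: T0→X; T1→Y; T2→Z; T3→Y; T4→X.
Only (T4, X) has each player best-responding; Nash payoffs (12, 16).
Country B earns 14 sequentially versus 16 at the Nash outcome: worse off.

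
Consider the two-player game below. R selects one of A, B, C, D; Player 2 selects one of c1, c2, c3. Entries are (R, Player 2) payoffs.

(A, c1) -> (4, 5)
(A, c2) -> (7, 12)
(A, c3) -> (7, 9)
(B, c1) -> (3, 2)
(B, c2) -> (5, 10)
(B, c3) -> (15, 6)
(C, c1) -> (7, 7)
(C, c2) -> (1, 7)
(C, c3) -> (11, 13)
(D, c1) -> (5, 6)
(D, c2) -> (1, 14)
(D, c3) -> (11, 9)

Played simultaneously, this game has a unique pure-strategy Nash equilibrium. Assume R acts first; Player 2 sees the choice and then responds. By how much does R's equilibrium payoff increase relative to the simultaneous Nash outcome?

4

Work backward from Player 2's decision.
- A → Player 2 plays c2 (best of 5, 12, 9); R gets 7.
- B → Player 2 plays c2 (best of 2, 10, 6); R gets 5.
- C → Player 2 plays c3 (best of 7, 7, 13); R gets 11.
- D → Player 2 plays c2 (best of 6, 14, 9); R gets 1.
Maximizing over 7, 5, 11, 1, R chooses C. Subgame-perfect outcome: (C, c3) with payoffs (11, 13).
Now find the simultaneous Nash equilibrium.
R's best replies: c1→C; c2→A; c3→B.
Player 2's best replies: A→c2; B→c2; C→c3; D→c2.
Only (A, c2) has each player best-responding; Nash payoffs (7, 12).
R's commitment gain: 11 − 7 = 4.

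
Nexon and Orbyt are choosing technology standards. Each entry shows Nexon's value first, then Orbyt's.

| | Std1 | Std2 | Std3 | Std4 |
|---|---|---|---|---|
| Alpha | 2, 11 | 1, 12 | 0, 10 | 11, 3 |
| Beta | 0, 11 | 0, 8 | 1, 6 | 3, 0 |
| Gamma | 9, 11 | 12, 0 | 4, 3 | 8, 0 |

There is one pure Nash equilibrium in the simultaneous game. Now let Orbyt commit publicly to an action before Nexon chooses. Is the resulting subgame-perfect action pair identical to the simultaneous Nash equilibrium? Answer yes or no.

yes

Solve by backward induction (Orbyt leads).
- Std1: Nexon compares 2, 0, 9 and picks Gamma; Orbyt would get 11.
- Std2: Nexon compares 1, 0, 12 and picks Gamma; Orbyt would get 0.
- Std3: Nexon compares 0, 1, 4 and picks Gamma; Orbyt would get 3.
- Std4: Nexon compares 11, 3, 8 and picks Alpha; Orbyt would get 3.
Among 11, 0, 3, 3, the best is 11 at Std1. Subgame-perfect outcome: (Gamma, Std1) with payoffs (9, 11).
For the simultaneous game, intersect best replies.
Nexon's best replies: Std1→Gamma; Std2→Gamma; Std3→Gamma; Std4→Alpha.
Orbyt's best replies: Alpha→Std2; Beta→Std1; Gamma→Std1.
Only (Gamma, Std1) has each player best-responding; Nash payoffs (9, 11).
Sequential outcome (Gamma, Std1) coincides with the Nash profile (Gamma, Std1).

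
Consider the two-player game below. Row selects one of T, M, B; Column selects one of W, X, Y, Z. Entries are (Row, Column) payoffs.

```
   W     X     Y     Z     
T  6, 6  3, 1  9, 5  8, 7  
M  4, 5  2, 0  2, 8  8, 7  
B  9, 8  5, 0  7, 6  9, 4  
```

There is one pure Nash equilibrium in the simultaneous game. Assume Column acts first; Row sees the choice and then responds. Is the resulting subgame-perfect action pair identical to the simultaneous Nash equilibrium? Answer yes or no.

Backward induction with Column moving first.
- W → Row plays B (best of 6, 4, 9); Column gets 8.
- X → Row plays B (best of 3, 2, 5); Column gets 0.
- Y → Row plays T (best of 9, 2, 7); Column gets 5.
- Z → Row plays B (best of 8, 8, 9); Column gets 4.
Among 8, 0, 5, 4, the best is 8 at W. Subgame-perfect outcome: (B, W) with payoffs (9, 8).
Under simultaneous play:
Row's best replies: W→B; X→B; Y→T; Z→B.
Column's best replies: T→Z; M→Y; B→W.
The unique mutual best reply is (B, W), giving (9, 8).
Sequential outcome (B, W) coincides with the Nash profile (B, W).

yes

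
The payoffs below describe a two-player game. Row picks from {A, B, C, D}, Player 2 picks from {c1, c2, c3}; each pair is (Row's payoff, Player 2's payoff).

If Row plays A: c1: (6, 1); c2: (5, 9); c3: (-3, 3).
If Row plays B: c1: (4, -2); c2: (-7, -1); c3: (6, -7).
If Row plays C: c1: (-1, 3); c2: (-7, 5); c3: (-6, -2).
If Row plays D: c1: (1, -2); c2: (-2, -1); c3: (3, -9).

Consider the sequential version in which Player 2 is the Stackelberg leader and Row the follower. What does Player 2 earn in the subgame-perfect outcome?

Row best-responds to each possible Player 2 move:
- c1 → Row plays A (best of 6, 4, -1, 1); Player 2 gets 1.
- c2 → Row plays A (best of 5, -7, -7, -2); Player 2 gets 9.
- c3 → Row plays B (best of -3, 6, -6, 3); Player 2 gets -7.
Maximizing over 1, 9, -7, Player 2 chooses c2. Subgame-perfect outcome: (A, c2) with payoffs (5, 9).

9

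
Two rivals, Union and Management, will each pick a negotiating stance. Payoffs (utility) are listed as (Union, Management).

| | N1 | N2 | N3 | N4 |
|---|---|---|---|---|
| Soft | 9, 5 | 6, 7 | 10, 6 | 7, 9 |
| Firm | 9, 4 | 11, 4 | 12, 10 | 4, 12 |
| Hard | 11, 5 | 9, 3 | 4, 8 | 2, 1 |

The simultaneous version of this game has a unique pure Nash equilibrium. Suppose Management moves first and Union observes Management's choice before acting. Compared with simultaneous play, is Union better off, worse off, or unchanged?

Solve by backward induction (Management leads).
- N1 → Union plays Hard (best of 9, 9, 11); Management gets 5.
- N2 → Union plays Firm (best of 6, 11, 9); Management gets 4.
- N3 → Union plays Firm (best of 10, 12, 4); Management gets 10.
- N4 → Union plays Soft (best of 7, 4, 2); Management gets 9.
Among 5, 4, 10, 9, the best is 10 at N3. Subgame-perfect outcome: (Firm, N3) with payoffs (12, 10).
For the simultaneous game, intersect best replies.
Union's best replies: N1→Hard; N2→Firm; N3→Firm; N4→Soft.
Management's best replies: Soft→N4; Firm→N4; Hard→N3.
Only (Soft, N4) has each player best-responding; Nash payoffs (7, 9).
Union earns 12 sequentially versus 7 at the Nash outcome: better off.

better off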